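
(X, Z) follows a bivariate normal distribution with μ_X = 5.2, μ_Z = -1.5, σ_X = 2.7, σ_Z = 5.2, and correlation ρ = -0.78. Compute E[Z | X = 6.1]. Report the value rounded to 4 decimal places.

-2.8520

E[Z | X=x] = μ_Z + ρ(σ_Z/σ_X)(x − μ_X) for jointly normal variables.
E[Z | X=6.1] = -1.5 + (-0.78)·(5.2/2.7)·(6.1 − (5.2)) = -1.5 + (-1.5022)·(0.9) = -2.8520.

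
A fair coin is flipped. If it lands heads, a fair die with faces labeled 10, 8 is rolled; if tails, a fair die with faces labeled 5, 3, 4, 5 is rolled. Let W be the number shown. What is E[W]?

E[W | heads] = (10+8)/2 = 9.
E[W | tails] = (5+3+4+5)/4 = 17/4.
E[W] = (1/2)·(9) + (1/2)·(17/4) = 53/8.

53/8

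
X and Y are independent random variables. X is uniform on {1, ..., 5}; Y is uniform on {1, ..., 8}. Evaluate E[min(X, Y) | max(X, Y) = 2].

P(max(X, Y) = 2) = 3/40.
Summing min(X,Y)·P(x,y) over outcomes with max(X, Y) = 2 gives 1/10.
E[min(X, Y) | max(X, Y) = 2] = (1/10) / (3/40) = 4/3.

4/3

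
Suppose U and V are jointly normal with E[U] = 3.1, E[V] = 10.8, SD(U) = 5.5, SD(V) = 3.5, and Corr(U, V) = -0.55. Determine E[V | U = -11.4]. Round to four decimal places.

E[V | U=x] = μ_V + ρ(σ_V/σ_U)(x − μ_U) for jointly normal variables.
E[V | U=-11.4] = 10.8 + (-0.55)·(3.5/5.5)·(-11.4 − (3.1)) = 10.8 + (-0.35)·(-14.5) = 15.8750.

15.8750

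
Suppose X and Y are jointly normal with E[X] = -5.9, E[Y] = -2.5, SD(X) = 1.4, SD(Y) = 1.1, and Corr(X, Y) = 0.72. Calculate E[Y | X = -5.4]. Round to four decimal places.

-2.2171

For a bivariate normal, E[Y | X=x] = μ_Y + ρ·(σ_Y/σ_X)·(x − μ_X).
E[Y | X=-5.4] = -2.5 + (0.72)·(1.1/1.4)·(-5.4 − (-5.9)) = -2.5 + (0.56571)·(0.5) = -2.2171.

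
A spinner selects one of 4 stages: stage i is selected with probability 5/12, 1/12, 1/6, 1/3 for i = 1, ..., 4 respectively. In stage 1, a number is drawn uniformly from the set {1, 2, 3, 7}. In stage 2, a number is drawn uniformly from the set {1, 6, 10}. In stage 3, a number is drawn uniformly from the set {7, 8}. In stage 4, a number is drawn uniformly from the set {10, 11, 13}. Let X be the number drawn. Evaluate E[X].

E[X | stage 1] = (1+2+3+7)/4 = 13/4.
E[X | stage 2] = (1+6+10)/3 = 17/3.
E[X | stage 3] = (7+8)/2 = 15/2.
E[X | stage 4] = (10+11+13)/3 = 34/3.
By the law of total expectation,
E[X] = (5/12)·(13/4) + (1/12)·(17/3) + (1/6)·(15/2) + (1/3)·(34/3) = 329/48.

329/48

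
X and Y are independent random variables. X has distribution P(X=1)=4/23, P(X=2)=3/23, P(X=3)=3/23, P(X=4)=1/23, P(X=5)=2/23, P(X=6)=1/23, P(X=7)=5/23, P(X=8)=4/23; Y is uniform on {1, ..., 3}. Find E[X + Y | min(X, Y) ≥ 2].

299/38

P(min(X, Y) ≥ 2) = 38/69.
Summing (X+Y)·P(x,y) over outcomes with min(X, Y) ≥ 2 gives 13/3.
E[X + Y | min(X, Y) ≥ 2] = (13/3) / (38/69) = 299/38.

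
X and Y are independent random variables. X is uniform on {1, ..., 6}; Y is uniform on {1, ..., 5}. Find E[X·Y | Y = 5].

P(Y = 5) = 1/5.
Summing XY·P(x,y) over outcomes with Y = 5 gives 7/2.
E[X·Y | Y = 5] = (7/2) / (1/5) = 35/2.

35/2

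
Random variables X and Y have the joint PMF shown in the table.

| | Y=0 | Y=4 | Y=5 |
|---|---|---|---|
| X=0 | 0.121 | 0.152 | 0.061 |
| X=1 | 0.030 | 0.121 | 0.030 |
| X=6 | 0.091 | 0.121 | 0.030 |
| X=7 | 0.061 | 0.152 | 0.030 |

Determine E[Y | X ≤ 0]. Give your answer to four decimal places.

2.7335

P(X ≤ 0) = 0.334.
Σ Y·P over the event = 0·(0.121) + 4·(0.152) + 5·(0.061) = 0.913.
E[Y | X ≤ 0] = (0.913) / (0.334) = 2.7335.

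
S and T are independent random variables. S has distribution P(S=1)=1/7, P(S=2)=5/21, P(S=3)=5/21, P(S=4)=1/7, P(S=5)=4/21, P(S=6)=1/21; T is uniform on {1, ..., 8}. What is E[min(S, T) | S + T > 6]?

P(S + T > 6) = 9/14.
Summing min(S,T)·P(x,y) over outcomes with S + T > 6 gives 57/28.
E[min(S, T) | S + T > 6] = (57/28) / (9/14) = 19/6.

19/6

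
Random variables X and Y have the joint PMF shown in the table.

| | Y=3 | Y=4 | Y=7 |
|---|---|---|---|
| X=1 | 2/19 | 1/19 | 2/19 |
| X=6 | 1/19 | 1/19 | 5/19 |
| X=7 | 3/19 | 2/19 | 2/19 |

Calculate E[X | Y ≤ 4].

5

P(Y ≤ 4) = 10/19.
Σ X·P over the event = 1·(2/19) + 1·(1/19) + 6·(1/19) + 6·(1/19) + 7·(3/19) + 7·(2/19) = 50/19.
E[X | Y ≤ 4] = (50/19) / (10/19) = 5.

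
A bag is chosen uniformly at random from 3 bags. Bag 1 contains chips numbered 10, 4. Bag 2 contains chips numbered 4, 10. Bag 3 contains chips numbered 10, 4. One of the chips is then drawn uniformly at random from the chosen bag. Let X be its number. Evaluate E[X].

E[X | bag 1] = (10+4)/2 = 7.
E[X | bag 2] = (4+10)/2 = 7.
E[X | bag 3] = (10+4)/2 = 7.
By the law of total expectation,
E[X] = (1/3)·(7) + (1/3)·(7) + (1/3)·(7) = 7.

7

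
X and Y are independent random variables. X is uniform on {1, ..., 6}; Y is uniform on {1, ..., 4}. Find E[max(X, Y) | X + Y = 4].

Outcomes with X + Y = 4: (1,3), (2,2), (3,1), each with probability 1/24.
E[max(X, Y) | X + Y = 4] = (3 + 2 + 3) / 3 = 8/3.

8/3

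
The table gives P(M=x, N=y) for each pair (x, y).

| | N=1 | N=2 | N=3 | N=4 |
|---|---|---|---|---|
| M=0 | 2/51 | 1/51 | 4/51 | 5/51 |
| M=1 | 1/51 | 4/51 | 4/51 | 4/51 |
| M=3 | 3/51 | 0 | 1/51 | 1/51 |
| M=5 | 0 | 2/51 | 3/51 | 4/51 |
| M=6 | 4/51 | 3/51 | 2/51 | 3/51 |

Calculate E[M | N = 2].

P(N = 2) = 10/51.
Σ M·P over the event = 0·(1/51) + 1·(4/51) + 5·(2/51) + 6·(3/51) = 32/51.
E[M | N = 2] = (32/51) / (10/51) = 16/5.

16/5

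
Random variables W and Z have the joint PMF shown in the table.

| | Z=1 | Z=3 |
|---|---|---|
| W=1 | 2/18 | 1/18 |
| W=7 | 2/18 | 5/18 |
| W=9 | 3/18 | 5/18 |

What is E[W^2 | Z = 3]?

P(Z = 3) = 11/18.
Σ W^2·P over the event = 1·(1/18) + 49·(5/18) + 81·(5/18) = 217/6.
E[W^2 | Z = 3] = (217/6) / (11/18) = 651/11.

651/11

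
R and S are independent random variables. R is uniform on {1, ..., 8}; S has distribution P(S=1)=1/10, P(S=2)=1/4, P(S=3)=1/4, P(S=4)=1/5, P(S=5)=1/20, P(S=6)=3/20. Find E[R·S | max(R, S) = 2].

17/6

P(max(R, S) = 2) = 3/40.
Summing RS·P(x,y) over outcomes with max(R, S) = 2 gives 17/80.
E[R·S | max(R, S) = 2] = (17/80) / (3/40) = 17/6.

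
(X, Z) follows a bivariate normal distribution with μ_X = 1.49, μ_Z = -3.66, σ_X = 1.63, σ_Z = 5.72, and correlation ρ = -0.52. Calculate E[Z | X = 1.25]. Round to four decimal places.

-3.2221

E[Z | X=x] = μ_Z + ρ(σ_Z/σ_X)(x − μ_X) for jointly normal variables.
E[Z | X=1.25] = -3.66 + (-0.52)·(5.72/1.63)·(1.25 − (1.49)) = -3.66 + (-1.82479)·(-0.24) = -3.2221.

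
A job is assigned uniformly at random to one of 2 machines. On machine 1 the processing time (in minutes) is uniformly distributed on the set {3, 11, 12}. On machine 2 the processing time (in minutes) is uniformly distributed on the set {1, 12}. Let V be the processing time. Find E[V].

91/12

E[V | machine 1] = (3+11+12)/3 = 26/3.
E[V | machine 2] = (1+12)/2 = 13/2.
E[V] = (1/2)·(26/3) + (1/2)·(13/2) = 91/12.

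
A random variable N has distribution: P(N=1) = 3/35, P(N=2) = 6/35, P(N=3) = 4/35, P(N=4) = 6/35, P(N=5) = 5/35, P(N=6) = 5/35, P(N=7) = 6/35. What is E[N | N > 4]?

97/16

P(N > 4) = 16/35.
Σ over the event: 5·1/7 + 6·1/7 + 7·6/35 = 97/35.
E[N | N > 4] = (97/35) / (16/35) = 97/16.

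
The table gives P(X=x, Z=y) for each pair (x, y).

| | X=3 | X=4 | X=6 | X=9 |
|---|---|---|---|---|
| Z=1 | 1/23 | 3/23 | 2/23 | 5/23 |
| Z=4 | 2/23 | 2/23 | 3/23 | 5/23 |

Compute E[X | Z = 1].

72/11

P(Z = 1) = 11/23.
Σ X·P over the event = 3·(1/23) + 4·(3/23) + 6·(2/23) + 9·(5/23) = 72/23.
E[X | Z = 1] = (72/23) / (11/23) = 72/11.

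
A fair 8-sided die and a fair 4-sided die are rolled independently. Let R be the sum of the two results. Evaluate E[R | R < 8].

46/9

P(R < 8) = 9/16.
Σ over the event: 2·1/32 + 3·1/16 + 4·3/32 + 5·1/8 + 6·1/8 + 7·1/8 = 23/8.
E[R | R < 8] = (23/8) / (9/16) = 46/9.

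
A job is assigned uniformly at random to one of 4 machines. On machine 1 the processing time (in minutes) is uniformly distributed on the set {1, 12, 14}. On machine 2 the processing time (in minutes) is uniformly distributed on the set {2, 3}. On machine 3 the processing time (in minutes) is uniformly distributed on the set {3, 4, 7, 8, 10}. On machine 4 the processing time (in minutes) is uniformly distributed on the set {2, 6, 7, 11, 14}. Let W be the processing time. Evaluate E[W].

E[W | machine 1] = (1+12+14)/3 = 9.
E[W | machine 2] = (2+3)/2 = 5/2.
E[W | machine 3] = (3+4+7+8+10)/5 = 32/5.
E[W | machine 4] = (2+6+7+11+14)/5 = 8.
E[W] = (1/4)·(9) + (1/4)·(5/2) + (1/4)·(32/5) + (1/4)·(8) = 259/40.

259/40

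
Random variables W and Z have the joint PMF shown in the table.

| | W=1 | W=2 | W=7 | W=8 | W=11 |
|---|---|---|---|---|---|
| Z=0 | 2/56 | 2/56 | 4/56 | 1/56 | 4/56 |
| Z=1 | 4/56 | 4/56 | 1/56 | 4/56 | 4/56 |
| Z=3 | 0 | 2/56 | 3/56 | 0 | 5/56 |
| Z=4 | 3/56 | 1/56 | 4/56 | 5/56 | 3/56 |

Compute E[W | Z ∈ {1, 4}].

P(Z ∈ {1, 4}) = 33/56.
Summing W·P(W=x,Z=y) over the conditioning event gives 201/56.
E[W | Z ∈ {1, 4}] = (201/56) / (33/56) = 67/11.

67/11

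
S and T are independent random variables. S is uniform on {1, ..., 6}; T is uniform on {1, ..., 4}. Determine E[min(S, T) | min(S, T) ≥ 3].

Outcomes with min(S, T) ≥ 3: (3,3), (3,4), (4,3), (4,4), (5,3), (5,4), (6,3), (6,4), each with probability 1/24.
E[min(S, T) | min(S, T) ≥ 3] = (3 + 3 + 3 + 4 + 3 + 4 + 3 + 4) / 8 = 27/8.

27/8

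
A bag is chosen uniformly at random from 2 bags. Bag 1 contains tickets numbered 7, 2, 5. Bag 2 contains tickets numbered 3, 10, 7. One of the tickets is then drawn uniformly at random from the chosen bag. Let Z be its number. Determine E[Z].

E[Z | bag 1] = (7+2+5)/3 = 14/3.
E[Z | bag 2] = (3+10+7)/3 = 20/3.
E[Z] = (1/2)·(14/3) + (1/2)·(20/3) = 17/3.

17/3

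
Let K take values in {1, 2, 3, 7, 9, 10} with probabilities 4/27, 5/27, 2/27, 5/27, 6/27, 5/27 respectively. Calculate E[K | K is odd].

99/17

P(K is odd) = 17/27.
Σ over the event: 1·4/27 + 3·2/27 + 7·5/27 + 9·2/9 = 11/3.
E[K | K is odd] = (11/3) / (17/27) = 99/17.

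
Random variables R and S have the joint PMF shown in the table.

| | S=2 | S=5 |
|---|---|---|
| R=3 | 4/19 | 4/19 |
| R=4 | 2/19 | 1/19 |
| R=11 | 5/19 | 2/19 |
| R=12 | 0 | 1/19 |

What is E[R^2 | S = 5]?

P(S = 5) = 8/19.
Σ R^2·P over the event = 9·(4/19) + 16·(1/19) + 121·(2/19) + 144·(1/19) = 438/19.
E[R^2 | S = 5] = (438/19) / (8/19) = 219/4.

219/4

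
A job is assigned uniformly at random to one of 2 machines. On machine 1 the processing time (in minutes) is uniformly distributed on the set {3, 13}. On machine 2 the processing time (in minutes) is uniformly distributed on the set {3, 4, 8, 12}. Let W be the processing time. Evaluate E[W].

E[W | machine 1] = (3+13)/2 = 8.
E[W | machine 2] = (3+4+8+12)/4 = 27/4.
By the law of total expectation,
E[W] = (1/2)·(8) + (1/2)·(27/4) = 59/8.

59/8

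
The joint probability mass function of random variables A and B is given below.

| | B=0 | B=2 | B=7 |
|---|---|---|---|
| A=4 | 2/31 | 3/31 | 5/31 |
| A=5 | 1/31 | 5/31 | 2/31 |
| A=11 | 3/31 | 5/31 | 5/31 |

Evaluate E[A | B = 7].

85/12

P(B = 7) = 12/31.
Σ A·P over the event = 4·(5/31) + 5·(2/31) + 11·(5/31) = 85/31.
E[A | B = 7] = (85/31) / (12/31) = 85/12.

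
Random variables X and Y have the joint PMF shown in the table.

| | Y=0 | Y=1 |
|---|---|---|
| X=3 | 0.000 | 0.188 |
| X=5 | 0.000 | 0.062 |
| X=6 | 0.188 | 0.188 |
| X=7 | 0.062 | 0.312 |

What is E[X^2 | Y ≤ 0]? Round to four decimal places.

39.2240

P(Y ≤ 0) = 0.250.
Σ X^2·P over the event = 36·(0.188) + 49·(0.062) = 9.806.
E[X^2 | Y ≤ 0] = (9.806) / (0.250) = 39.2240.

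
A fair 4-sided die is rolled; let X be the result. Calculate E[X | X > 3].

4

Given X > 3, X is equally likely to be any of {4}.
E[X | X > 3] = (4) / 1 = 4.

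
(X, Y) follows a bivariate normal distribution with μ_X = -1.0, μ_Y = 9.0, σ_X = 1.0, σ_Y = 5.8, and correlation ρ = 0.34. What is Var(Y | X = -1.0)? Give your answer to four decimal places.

29.7512

Var(Y | X=x) = (1 − ρ²)·σ_Y².
Var(Y | X=-1.0) = (5.8)²·(1 − (0.34)²) = 33.64·0.8844 = 29.7512.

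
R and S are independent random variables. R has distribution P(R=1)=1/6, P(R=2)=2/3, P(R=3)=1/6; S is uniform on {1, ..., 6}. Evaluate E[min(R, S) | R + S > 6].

13/6

P(R + S > 6) = 1/3.
Summing min(R,S)·P(x,y) over outcomes with R + S > 6 gives 13/18.
E[min(R, S) | R + S > 6] = (13/18) / (1/3) = 13/6.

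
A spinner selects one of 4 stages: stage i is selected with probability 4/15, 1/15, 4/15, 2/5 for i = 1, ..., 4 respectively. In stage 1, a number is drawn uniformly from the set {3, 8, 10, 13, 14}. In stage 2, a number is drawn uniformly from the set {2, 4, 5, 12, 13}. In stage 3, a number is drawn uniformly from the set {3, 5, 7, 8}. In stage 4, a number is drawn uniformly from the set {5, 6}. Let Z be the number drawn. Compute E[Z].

508/75

E[Z | stage 1] = (3+8+10+13+14)/5 = 48/5.
E[Z | stage 2] = (2+4+5+12+13)/5 = 36/5.
E[Z | stage 3] = (3+5+7+8)/4 = 23/4.
E[Z | stage 4] = (5+6)/2 = 11/2.
E[Z] = (4/15)·(48/5) + (1/15)·(36/5) + (4/15)·(23/4) + (2/5)·(11/2) = 508/75.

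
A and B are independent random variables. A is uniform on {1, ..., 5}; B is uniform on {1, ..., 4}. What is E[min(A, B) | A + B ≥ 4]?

P(A + B ≥ 4) = 17/20.
Summing min(A,B)·P(x,y) over outcomes with A + B ≥ 4 gives 37/20.
E[min(A, B) | A + B ≥ 4] = (37/20) / (17/20) = 37/17.

37/17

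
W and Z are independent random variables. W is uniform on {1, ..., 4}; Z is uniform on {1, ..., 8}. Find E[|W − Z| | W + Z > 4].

3

P(W + Z > 4) = 13/16.
Summing |W−Z|·P(x,y) over outcomes with W + Z > 4 gives 39/16.
E[|W − Z| | W + Z > 4] = (39/16) / (13/16) = 3.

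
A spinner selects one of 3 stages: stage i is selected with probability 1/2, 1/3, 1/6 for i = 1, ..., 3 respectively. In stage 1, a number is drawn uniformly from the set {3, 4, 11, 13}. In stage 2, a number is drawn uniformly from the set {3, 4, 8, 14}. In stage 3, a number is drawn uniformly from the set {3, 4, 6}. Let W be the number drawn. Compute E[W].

505/72

E[W | stage 1] = (3+4+11+13)/4 = 31/4.
E[W | stage 2] = (3+4+8+14)/4 = 29/4.
E[W | stage 3] = (3+4+6)/3 = 13/3.
By the law of total expectation,
E[W] = (1/2)·(31/4) + (1/3)·(29/4) + (1/6)·(13/3) = 505/72.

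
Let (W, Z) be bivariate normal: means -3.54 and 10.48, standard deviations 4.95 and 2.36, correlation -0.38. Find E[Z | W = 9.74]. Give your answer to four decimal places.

8.0740

The regression of Z on W has slope ρ·σ_Z/σ_W and passes through (μ_W, μ_Z).
E[Z | W=9.74] = 10.48 + (-0.38)·(2.36/4.95)·(9.74 − (-3.54)) = 10.48 + (-0.181172)·(13.28) = 8.0740.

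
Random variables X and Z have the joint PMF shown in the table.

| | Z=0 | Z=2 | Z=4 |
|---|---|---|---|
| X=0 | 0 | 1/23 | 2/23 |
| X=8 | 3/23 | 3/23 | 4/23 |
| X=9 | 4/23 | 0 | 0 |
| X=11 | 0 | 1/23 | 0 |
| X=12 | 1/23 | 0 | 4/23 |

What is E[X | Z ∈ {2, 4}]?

23/3

P(Z ∈ {2, 4}) = 15/23.
Σ X·P over the event = 0·(1/23) + 0·(2/23) + 8·(3/23) + 8·(4/23) + 11·(1/23) + 12·(4/23) = 5.
E[X | Z ∈ {2, 4}] = (5) / (15/23) = 23/3.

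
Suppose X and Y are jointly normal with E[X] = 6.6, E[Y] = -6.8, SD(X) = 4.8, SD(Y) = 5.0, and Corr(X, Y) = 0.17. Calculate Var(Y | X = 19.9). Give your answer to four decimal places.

For a bivariate normal, Var(Y | X=x) = σ_Y²(1 − ρ²).
Var(Y | X=19.9) = (5.0)²·(1 − (0.17)²) = 25·0.9711 = 24.2775.

24.2775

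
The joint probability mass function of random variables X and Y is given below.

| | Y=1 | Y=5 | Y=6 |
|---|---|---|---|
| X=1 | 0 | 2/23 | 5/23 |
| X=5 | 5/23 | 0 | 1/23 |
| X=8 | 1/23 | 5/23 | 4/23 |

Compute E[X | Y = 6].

P(Y = 6) = 10/23.
Σ X·P over the event = 1·(5/23) + 5·(1/23) + 8·(4/23) = 42/23.
E[X | Y = 6] = (42/23) / (10/23) = 21/5.

21/5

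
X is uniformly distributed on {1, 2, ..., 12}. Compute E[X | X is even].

7

Given X is even, X is equally likely to be any of {2, 4, 6, 8, 10, 12}.
E[X | X is even] = (2 + 4 + 6 + 8 + 10 + 12) / 6 = 7.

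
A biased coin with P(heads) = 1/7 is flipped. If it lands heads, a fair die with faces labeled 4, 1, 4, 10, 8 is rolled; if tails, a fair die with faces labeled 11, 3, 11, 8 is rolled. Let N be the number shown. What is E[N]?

549/70

E[N | heads] = (4+1+4+10+8)/5 = 27/5.
E[N | tails] = (11+3+11+8)/4 = 33/4.
By the law of total expectation,
E[N] = (1/7)·(27/5) + (6/7)·(33/4) = 549/70.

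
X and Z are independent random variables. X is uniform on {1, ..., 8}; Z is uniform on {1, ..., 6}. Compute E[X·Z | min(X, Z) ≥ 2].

P(min(X, Z) ≥ 2) = 35/48.
Summing XZ·P(x,y) over outcomes with min(X, Z) ≥ 2 gives 175/12.
E[X·Z | min(X, Z) ≥ 2] = (175/12) / (35/48) = 20.

20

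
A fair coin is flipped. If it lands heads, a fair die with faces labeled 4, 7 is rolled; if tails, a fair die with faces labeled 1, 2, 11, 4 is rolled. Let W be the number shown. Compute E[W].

E[W | heads] = (4+7)/2 = 11/2.
E[W | tails] = (1+2+11+4)/4 = 9/2.
By the law of total expectation,
E[W] = (1/2)·(11/2) + (1/2)·(9/2) = 5.

5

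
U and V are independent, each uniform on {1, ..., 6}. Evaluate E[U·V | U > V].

35/3

P(U > V) = 5/12.
Summing UV·P(x,y) over outcomes with U > V gives 175/36.
E[U·V | U > V] = (175/36) / (5/12) = 35/3.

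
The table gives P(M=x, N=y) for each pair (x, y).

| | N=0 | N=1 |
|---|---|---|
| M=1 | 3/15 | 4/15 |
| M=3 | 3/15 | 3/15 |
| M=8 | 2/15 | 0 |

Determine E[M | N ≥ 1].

P(N ≥ 1) = 7/15.
Σ M·P over the event = 1·(4/15) + 3·(3/15) = 13/15.
E[M | N ≥ 1] = (13/15) / (7/15) = 13/7.

13/7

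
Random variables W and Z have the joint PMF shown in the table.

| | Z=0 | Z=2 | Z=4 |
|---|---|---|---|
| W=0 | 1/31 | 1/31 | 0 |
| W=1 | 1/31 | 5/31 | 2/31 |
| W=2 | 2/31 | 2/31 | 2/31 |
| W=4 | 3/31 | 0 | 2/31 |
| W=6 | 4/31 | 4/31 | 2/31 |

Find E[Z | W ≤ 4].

P(W ≤ 4) = 21/31.
Summing Z·P(W=x,Z=y) over the conditioning event gives 40/31.
E[Z | W ≤ 4] = (40/31) / (21/31) = 40/21.

40/21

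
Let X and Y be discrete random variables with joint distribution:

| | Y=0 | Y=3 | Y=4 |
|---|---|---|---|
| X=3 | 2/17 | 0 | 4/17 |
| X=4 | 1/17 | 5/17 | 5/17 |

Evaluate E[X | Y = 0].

P(Y = 0) = 3/17.
Σ X·P over the event = 3·(2/17) + 4·(1/17) = 10/17.
E[X | Y = 0] = (10/17) / (3/17) = 10/3.

10/3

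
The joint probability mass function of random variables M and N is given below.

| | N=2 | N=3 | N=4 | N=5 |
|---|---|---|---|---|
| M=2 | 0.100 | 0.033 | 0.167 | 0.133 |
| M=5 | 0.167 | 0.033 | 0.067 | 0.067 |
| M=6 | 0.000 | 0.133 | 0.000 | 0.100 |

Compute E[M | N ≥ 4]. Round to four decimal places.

3.5019

P(N ≥ 4) = 0.534.
Σ M·P over the event = 2·(0.167) + 2·(0.133) + 5·(0.067) + 5·(0.067) + 6·(0.100) = 1.870.
E[M | N ≥ 4] = (1.870) / (0.534) = 3.5019.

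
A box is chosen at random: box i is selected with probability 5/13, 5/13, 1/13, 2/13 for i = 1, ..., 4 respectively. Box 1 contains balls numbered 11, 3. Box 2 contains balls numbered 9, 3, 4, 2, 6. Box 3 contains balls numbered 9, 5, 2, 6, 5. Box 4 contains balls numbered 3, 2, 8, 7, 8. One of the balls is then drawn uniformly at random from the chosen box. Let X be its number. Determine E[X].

E[X | box 1] = (11+3)/2 = 7.
E[X | box 2] = (9+3+4+2+6)/5 = 24/5.
E[X | box 3] = (9+5+2+6+5)/5 = 27/5.
E[X | box 4] = (3+2+8+7+8)/5 = 28/5.
E[X] = (5/13)·(7) + (5/13)·(24/5) + (1/13)·(27/5) + (2/13)·(28/5) = 378/65.

378/65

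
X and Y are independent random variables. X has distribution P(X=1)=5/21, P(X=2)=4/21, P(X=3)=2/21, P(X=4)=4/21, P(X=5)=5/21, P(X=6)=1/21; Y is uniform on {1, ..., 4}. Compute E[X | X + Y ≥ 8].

84/17

P(X + Y ≥ 8) = 17/84.
Summing X·P(x,y) over outcomes with X + Y ≥ 8 gives 1.
E[X | X + Y ≥ 8] = (1) / (17/84) = 84/17.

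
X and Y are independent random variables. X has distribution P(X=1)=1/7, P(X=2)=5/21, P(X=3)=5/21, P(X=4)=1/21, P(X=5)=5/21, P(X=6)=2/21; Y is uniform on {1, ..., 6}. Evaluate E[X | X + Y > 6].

281/69

P(X + Y > 6) = 23/42.
Summing X·P(x,y) over outcomes with X + Y > 6 gives 281/126.
E[X | X + Y > 6] = (281/126) / (23/42) = 281/69.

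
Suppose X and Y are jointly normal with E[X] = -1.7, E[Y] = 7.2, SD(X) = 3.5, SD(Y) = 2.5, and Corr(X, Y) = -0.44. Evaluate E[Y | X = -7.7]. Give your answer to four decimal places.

9.0857

The regression of Y on X has slope ρ·σ_Y/σ_X and passes through (μ_X, μ_Y).
E[Y | X=-7.7] = 7.2 + (-0.44)·(2.5/3.5)·(-7.7 − (-1.7)) = 7.2 + (-0.31429)·(-6) = 9.0857.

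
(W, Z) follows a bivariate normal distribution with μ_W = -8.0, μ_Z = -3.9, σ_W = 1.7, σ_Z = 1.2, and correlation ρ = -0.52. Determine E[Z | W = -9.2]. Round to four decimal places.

-3.4595

The regression of Z on W has slope ρ·σ_Z/σ_W and passes through (μ_W, μ_Z).
E[Z | W=-9.2] = -3.9 + (-0.52)·(1.2/1.7)·(-9.2 − (-8.0)) = -3.9 + (-0.36706)·(-1.2) = -3.4595.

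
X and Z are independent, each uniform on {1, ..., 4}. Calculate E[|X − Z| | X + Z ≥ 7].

Outcomes with X + Z ≥ 7: (3,4), (4,3), (4,4), each with probability 1/16.
E[|X − Z| | X + Z ≥ 7] = (1 + 1 + 0) / 3 = 2/3.

2/3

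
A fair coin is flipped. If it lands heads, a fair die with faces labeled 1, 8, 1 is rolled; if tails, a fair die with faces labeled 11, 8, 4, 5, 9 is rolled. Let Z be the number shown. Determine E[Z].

E[Z | heads] = (1+8+1)/3 = 10/3.
E[Z | tails] = (11+8+4+5+9)/5 = 37/5.
E[Z] = (1/2)·(10/3) + (1/2)·(37/5) = 161/30.

161/30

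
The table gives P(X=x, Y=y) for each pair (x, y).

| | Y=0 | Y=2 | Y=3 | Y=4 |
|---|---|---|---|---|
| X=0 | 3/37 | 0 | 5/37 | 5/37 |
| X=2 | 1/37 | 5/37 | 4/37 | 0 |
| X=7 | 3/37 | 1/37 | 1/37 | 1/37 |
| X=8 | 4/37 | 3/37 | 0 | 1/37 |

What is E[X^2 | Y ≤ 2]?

P(Y ≤ 2) = 20/37.
Σ X^2·P over the event = 0·(3/37) + 4·(1/37) + 4·(5/37) + 49·(3/37) + 49·(1/37) + 64·(4/37) + 64·(3/37) = 668/37.
E[X^2 | Y ≤ 2] = (668/37) / (20/37) = 167/5.

167/5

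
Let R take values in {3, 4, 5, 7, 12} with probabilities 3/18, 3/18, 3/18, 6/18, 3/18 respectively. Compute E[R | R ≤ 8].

P(R ≤ 8) = 5/6.
Σ over the event: 3·1/6 + 4·1/6 + 5·1/6 + 7·1/3 = 13/3.
E[R | R ≤ 8] = (13/3) / (5/6) = 26/5.

26/5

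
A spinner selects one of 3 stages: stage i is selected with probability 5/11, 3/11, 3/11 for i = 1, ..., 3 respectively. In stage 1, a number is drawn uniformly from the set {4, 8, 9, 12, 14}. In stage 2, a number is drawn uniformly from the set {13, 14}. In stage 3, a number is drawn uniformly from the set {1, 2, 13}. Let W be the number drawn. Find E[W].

E[W | stage 1] = (4+8+9+12+14)/5 = 47/5.
E[W | stage 2] = (13+14)/2 = 27/2.
E[W | stage 3] = (1+2+13)/3 = 16/3.
By the law of total expectation,
E[W] = (5/11)·(47/5) + (3/11)·(27/2) + (3/11)·(16/3) = 207/22.

207/22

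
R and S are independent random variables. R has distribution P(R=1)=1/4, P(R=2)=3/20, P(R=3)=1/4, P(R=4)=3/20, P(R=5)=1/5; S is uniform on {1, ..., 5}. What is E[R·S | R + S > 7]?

P(R + S > 7) = 23/100.
Summing RS·P(x,y) over outcomes with R + S > 7 gives 423/100.
E[R·S | R + S > 7] = (423/100) / (23/100) = 423/23.

423/23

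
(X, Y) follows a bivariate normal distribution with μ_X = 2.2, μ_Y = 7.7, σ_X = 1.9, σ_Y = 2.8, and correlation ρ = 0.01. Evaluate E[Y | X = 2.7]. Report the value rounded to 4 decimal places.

For a bivariate normal, E[Y | X=x] = μ_Y + ρ·(σ_Y/σ_X)·(x − μ_X).
E[Y | X=2.7] = 7.7 + (0.01)·(2.8/1.9)·(2.7 − (2.2)) = 7.7 + (0.014737)·(0.5) = 7.7074.

7.7074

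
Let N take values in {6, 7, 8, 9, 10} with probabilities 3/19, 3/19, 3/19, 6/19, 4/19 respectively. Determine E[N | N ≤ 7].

P(N ≤ 7) = 6/19.
Σ over the event: 6·3/19 + 7·3/19 = 39/19.
E[N | N ≤ 7] = (39/19) / (6/19) = 13/2.

13/2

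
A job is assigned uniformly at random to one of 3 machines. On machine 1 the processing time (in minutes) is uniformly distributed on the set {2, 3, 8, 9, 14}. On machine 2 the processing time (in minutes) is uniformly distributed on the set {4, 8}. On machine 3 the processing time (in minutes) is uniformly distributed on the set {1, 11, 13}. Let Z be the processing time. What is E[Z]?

323/45

E[Z | machine 1] = (2+3+8+9+14)/5 = 36/5.
E[Z | machine 2] = (4+8)/2 = 6.
E[Z | machine 3] = (1+11+13)/3 = 25/3.
By the law of total expectation,
E[Z] = (1/3)·(36/5) + (1/3)·(6) + (1/3)·(25/3) = 323/45.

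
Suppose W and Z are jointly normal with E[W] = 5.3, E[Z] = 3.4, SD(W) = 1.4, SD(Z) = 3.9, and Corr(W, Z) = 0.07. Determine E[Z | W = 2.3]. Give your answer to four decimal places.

2.8150

E[Z | W=x] = μ_Z + ρ(σ_Z/σ_W)(x − μ_W) for jointly normal variables.
E[Z | W=2.3] = 3.4 + (0.07)·(3.9/1.4)·(2.3 − (5.3)) = 3.4 + (0.195)·(-3) = 2.8150.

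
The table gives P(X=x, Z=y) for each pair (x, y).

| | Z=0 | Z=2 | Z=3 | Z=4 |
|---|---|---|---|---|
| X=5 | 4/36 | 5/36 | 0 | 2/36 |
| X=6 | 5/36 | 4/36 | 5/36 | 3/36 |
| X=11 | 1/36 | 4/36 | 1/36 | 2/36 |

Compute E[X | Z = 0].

P(Z = 0) = 5/18.
Σ X·P over the event = 5·(4/36) + 6·(5/36) + 11·(1/36) = 61/36.
E[X | Z = 0] = (61/36) / (5/18) = 61/10.

61/10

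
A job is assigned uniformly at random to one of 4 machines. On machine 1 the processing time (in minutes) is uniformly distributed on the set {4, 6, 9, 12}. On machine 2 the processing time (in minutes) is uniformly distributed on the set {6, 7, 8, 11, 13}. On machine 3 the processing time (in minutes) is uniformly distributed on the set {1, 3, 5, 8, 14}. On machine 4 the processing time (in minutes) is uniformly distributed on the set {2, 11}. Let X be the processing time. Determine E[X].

589/80

E[X | machine 1] = (4+6+9+12)/4 = 31/4.
E[X | machine 2] = (6+7+8+11+13)/5 = 9.
E[X | machine 3] = (1+3+5+8+14)/5 = 31/5.
E[X | machine 4] = (2+11)/2 = 13/2.
By the law of total expectation,
E[X] = (1/4)·(31/4) + (1/4)·(9) + (1/4)·(31/5) + (1/4)·(13/2) = 589/80.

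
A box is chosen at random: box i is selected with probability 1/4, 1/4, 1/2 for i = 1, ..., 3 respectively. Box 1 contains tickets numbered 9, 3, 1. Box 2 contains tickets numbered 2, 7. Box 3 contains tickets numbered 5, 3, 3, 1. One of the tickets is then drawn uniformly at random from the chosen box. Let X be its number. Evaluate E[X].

E[X | box 1] = (9+3+1)/3 = 13/3.
E[X | box 2] = (2+7)/2 = 9/2.
E[X | box 3] = (5+3+3+1)/4 = 3.
By the law of total expectation,
E[X] = (1/4)·(13/3) + (1/4)·(9/2) + (1/2)·(3) = 89/24.

89/24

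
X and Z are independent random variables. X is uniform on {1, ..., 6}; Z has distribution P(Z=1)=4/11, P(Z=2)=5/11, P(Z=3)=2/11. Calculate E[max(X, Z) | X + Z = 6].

P(X + Z = 6) = 1/6.
Summing max(X,Z)·P(x,y) over outcomes with X + Z = 6 gives 23/33.
E[max(X, Z) | X + Z = 6] = (23/33) / (1/6) = 46/11.

46/11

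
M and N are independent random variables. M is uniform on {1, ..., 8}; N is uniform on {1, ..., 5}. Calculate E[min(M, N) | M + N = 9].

14/5

Outcomes with M + N = 9: (4,5), (5,4), (6,3), (7,2), (8,1), each with probability 1/40.
E[min(M, N) | M + N = 9] = (4 + 4 + 3 + 2 + 1) / 5 = 14/5.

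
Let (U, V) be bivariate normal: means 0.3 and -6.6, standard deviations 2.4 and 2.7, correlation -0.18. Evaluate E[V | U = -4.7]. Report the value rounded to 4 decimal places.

-5.5875

The regression of V on U has slope ρ·σ_V/σ_U and passes through (μ_U, μ_V).
E[V | U=-4.7] = -6.6 + (-0.18)·(2.7/2.4)·(-4.7 − (0.3)) = -6.6 + (-0.2025)·(-5) = -5.5875.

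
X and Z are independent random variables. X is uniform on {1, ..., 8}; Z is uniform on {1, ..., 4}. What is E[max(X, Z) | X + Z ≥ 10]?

22/3

P(X + Z ≥ 10) = 3/16.
Summing max(X,Z)·P(x,y) over outcomes with X + Z ≥ 10 gives 11/8.
E[max(X, Z) | X + Z ≥ 10] = (11/8) / (3/16) = 22/3.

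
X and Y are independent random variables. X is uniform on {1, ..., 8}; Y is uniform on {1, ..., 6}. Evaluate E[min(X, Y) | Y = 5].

P(Y = 5) = 1/6.
Summing min(X,Y)·P(x,y) over outcomes with Y = 5 gives 5/8.
E[min(X, Y) | Y = 5] = (5/8) / (1/6) = 15/4.

15/4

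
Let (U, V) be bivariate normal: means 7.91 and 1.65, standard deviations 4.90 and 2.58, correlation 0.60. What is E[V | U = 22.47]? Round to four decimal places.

E[V | U=x] = μ_V + ρ(σ_V/σ_U)(x − μ_U) for jointly normal variables.
E[V | U=22.47] = 1.65 + (0.60)·(2.58/4.90)·(22.47 − (7.91)) = 1.65 + (0.31592)·(14.56) = 6.2498.

6.2498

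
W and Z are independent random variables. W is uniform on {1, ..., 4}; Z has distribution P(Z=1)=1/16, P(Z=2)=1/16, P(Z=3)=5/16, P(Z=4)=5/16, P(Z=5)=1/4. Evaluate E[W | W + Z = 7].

43/14

P(W + Z = 7) = 7/32.
Summing W·P(x,y) over outcomes with W + Z = 7 gives 43/64.
E[W | W + Z = 7] = (43/64) / (7/32) = 43/14.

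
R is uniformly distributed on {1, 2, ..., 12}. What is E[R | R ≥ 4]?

Given R ≥ 4, R is equally likely to be any of {4, 5, 6, 7, 8, 9, 10, 11, 12}.
E[R | R ≥ 4] = (4 + 5 + 6 + 7 + 8 + 9 + 10 + 11 + 12) / 9 = 8.

8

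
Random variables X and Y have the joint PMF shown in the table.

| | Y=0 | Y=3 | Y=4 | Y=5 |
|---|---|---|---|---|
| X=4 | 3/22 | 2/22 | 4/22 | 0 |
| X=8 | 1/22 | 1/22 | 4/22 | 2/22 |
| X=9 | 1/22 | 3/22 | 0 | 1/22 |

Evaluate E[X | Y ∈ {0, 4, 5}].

51/8

P(Y ∈ {0, 4, 5}) = 8/11.
Σ X·P over the event = 4·(3/22) + 4·(4/22) + 8·(1/22) + 8·(4/22) + 8·(2/22) + 9·(1/22) + 9·(1/22) = 51/11.
E[X | Y ∈ {0, 4, 5}] = (51/11) / (8/11) = 51/8.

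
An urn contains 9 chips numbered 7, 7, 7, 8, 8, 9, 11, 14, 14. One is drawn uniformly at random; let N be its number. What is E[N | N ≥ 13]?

14

P(N ≥ 13) = 2/9.
Σ over the event: 14·2/9 = 28/9.
E[N | N ≥ 13] = (28/9) / (2/9) = 14.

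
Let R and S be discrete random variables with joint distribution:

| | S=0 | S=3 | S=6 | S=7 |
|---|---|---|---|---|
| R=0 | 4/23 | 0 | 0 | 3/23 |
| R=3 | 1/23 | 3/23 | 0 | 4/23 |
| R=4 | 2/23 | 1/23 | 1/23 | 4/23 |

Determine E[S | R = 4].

P(R = 4) = 8/23.
Σ S·P over the event = 0·(2/23) + 3·(1/23) + 6·(1/23) + 7·(4/23) = 37/23.
E[S | R = 4] = (37/23) / (8/23) = 37/8.

37/8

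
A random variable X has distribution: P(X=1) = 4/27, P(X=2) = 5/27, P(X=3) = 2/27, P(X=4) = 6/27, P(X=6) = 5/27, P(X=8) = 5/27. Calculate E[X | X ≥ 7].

P(X ≥ 7) = 5/27.
Σ over the event: 8·5/27 = 40/27.
E[X | X ≥ 7] = (40/27) / (5/27) = 8.

8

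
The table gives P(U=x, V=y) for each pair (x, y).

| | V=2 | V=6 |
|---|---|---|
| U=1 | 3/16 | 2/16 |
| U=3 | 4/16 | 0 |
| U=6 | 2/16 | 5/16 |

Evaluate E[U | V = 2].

P(V = 2) = 9/16.
Σ U·P over the event = 1·(3/16) + 3·(4/16) + 6·(2/16) = 27/16.
E[U | V = 2] = (27/16) / (9/16) = 3.

3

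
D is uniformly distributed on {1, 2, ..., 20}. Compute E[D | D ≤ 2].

3/2

Given D ≤ 2, D is equally likely to be any of {1, 2}.
E[D | D ≤ 2] = (1 + 2) / 2 = 3/2.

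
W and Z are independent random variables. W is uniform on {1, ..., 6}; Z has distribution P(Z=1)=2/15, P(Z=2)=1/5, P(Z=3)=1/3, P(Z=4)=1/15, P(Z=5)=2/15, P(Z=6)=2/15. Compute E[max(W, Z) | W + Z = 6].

P(W + Z = 6) = 13/90.
Summing max(W,Z)·P(x,y) over outcomes with W + Z = 6 gives 17/30.
E[max(W, Z) | W + Z = 6] = (17/30) / (13/90) = 51/13.

51/13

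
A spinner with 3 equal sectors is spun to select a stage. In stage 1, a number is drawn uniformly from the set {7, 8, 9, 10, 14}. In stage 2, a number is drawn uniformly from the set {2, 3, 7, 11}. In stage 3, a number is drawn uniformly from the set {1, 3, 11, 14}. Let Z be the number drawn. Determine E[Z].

E[Z | stage 1] = (7+8+9+10+14)/5 = 48/5.
E[Z | stage 2] = (2+3+7+11)/4 = 23/4.
E[Z | stage 3] = (1+3+11+14)/4 = 29/4.
E[Z] = (1/3)·(48/5) + (1/3)·(23/4) + (1/3)·(29/4) = 113/15.

113/15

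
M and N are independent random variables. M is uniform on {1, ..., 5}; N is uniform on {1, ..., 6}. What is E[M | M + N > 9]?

P(M + N > 9) = 1/10.
Summing M·P(x,y) over outcomes with M + N > 9 gives 7/15.
E[M | M + N > 9] = (7/15) / (1/10) = 14/3.

14/3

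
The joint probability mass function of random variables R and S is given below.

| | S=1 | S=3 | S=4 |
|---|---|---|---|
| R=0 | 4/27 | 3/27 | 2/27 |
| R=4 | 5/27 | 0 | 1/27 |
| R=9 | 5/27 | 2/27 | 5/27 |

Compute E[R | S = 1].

P(S = 1) = 14/27.
Σ R·P over the event = 0·(4/27) + 4·(5/27) + 9·(5/27) = 65/27.
E[R | S = 1] = (65/27) / (14/27) = 65/14.

65/14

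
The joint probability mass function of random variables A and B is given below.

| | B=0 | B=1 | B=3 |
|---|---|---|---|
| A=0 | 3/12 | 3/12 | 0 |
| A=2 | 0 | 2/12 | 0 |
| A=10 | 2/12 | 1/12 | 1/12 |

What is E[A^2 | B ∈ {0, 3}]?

P(B ∈ {0, 3}) = 1/2.
Σ A^2·P over the event = 0·(3/12) + 100·(2/12) + 100·(1/12) = 25.
E[A^2 | B ∈ {0, 3}] = (25) / (1/2) = 50.

50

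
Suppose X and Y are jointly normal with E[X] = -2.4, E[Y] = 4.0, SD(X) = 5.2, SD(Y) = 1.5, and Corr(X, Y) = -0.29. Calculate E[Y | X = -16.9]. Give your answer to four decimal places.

5.2130

E[Y | X=x] = μ_Y + ρ(σ_Y/σ_X)(x − μ_X) for jointly normal variables.
E[Y | X=-16.9] = 4.0 + (-0.29)·(1.5/5.2)·(-16.9 − (-2.4)) = 4.0 + (-0.083654)·(-14.5) = 5.2130.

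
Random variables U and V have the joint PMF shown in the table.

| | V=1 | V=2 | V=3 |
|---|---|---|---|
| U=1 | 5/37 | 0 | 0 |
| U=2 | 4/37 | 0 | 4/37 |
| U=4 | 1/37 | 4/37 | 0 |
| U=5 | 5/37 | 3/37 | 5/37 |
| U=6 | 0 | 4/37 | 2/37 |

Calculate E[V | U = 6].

P(U = 6) = 6/37.
Σ V·P over the event = 2·(4/37) + 3·(2/37) = 14/37.
E[V | U = 6] = (14/37) / (6/37) = 7/3.

7/3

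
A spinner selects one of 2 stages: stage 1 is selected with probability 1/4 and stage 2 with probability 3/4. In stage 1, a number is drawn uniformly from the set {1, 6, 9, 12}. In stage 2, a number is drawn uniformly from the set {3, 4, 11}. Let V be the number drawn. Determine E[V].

25/4

E[V | stage 1] = (1+6+9+12)/4 = 7.
E[V | stage 2] = (3+4+11)/3 = 6.
By the law of total expectation,
E[V] = (1/4)·(7) + (3/4)·(6) = 25/4.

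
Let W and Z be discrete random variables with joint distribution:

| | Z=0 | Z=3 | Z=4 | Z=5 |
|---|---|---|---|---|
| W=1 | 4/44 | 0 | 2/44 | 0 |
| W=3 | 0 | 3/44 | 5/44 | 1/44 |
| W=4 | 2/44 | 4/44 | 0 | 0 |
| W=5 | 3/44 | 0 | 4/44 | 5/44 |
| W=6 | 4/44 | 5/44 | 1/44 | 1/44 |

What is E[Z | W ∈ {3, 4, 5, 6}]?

P(W ∈ {3, 4, 5, 6}) = 19/22.
Summing Z·P(W=x,Z=y) over the conditioning event gives 111/44.
E[Z | W ∈ {3, 4, 5, 6}] = (111/44) / (19/22) = 111/38.

111/38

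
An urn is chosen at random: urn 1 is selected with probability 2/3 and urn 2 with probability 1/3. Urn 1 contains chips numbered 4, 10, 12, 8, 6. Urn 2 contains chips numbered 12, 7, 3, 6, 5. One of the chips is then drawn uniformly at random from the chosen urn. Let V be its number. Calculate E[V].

E[V | urn 1] = (4+10+12+8+6)/5 = 8.
E[V | urn 2] = (12+7+3+6+5)/5 = 33/5.
By the law of total expectation,
E[V] = (2/3)·(8) + (1/3)·(33/5) = 113/15.

113/15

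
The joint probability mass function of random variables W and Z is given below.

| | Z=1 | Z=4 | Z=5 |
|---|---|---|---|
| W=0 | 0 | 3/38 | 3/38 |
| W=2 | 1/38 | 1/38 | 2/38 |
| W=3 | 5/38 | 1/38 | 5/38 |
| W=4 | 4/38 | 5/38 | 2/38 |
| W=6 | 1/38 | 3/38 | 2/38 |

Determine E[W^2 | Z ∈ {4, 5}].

358/27

P(Z ∈ {4, 5}) = 27/38.
Summing W^2·P(W=x,Z=y) over the conditioning event gives 179/19.
E[W^2 | Z ∈ {4, 5}] = (179/19) / (27/38) = 358/27.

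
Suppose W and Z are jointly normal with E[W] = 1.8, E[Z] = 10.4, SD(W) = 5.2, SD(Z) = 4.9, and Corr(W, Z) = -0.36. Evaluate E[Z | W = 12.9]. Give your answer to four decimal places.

6.6345

The regression of Z on W has slope ρ·σ_Z/σ_W and passes through (μ_W, μ_Z).
E[Z | W=12.9] = 10.4 + (-0.36)·(4.9/5.2)·(12.9 − (1.8)) = 10.4 + (-0.33923)·(11.1) = 6.6345.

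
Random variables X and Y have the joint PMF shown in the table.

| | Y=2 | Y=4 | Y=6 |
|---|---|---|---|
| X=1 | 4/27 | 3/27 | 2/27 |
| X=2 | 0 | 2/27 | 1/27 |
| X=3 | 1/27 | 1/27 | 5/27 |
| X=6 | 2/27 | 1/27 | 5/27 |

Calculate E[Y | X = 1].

32/9

P(X = 1) = 1/3.
Σ Y·P over the event = 2·(4/27) + 4·(3/27) + 6·(2/27) = 32/27.
E[Y | X = 1] = (32/27) / (1/3) = 32/9.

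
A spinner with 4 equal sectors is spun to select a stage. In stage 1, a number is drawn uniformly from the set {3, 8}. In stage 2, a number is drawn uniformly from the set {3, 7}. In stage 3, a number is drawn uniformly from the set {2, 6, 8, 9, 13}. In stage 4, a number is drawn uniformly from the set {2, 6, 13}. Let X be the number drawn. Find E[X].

E[X | stage 1] = (3+8)/2 = 11/2.
E[X | stage 2] = (3+7)/2 = 5.
E[X | stage 3] = (2+6+8+9+13)/5 = 38/5.
E[X | stage 4] = (2+6+13)/3 = 7.
By the law of total expectation,
E[X] = (1/4)·(11/2) + (1/4)·(5) + (1/4)·(38/5) + (1/4)·(7) = 251/40.

251/40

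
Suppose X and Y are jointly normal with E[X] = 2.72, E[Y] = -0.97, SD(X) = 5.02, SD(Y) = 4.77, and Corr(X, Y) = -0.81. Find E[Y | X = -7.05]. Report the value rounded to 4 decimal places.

E[Y | X=x] = μ_Y + ρ(σ_Y/σ_X)(x − μ_X) for jointly normal variables.
E[Y | X=-7.05] = -0.97 + (-0.81)·(4.77/5.02)·(-7.05 − (2.72)) = -0.97 + (-0.76966)·(-9.77) = 6.5496.

6.5496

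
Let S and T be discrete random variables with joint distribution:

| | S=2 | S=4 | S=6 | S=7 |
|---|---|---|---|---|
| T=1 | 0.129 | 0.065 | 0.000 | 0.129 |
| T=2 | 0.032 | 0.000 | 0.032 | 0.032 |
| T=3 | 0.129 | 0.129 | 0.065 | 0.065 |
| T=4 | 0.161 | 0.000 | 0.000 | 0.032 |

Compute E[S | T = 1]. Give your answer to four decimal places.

4.3994

P(T = 1) = 0.323.
Σ S·P over the event = 2·(0.129) + 4·(0.065) + 7·(0.129) = 1.421.
E[S | T = 1] = (1.421) / (0.323) = 4.3994.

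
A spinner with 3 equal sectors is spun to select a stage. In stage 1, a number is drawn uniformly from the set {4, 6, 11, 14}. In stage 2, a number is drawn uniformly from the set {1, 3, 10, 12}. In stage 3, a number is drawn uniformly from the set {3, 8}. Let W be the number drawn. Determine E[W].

83/12

E[W | stage 1] = (4+6+11+14)/4 = 35/4.
E[W | stage 2] = (1+3+10+12)/4 = 13/2.
E[W | stage 3] = (3+8)/2 = 11/2.
By the law of total expectation,
E[W] = (1/3)·(35/4) + (1/3)·(13/2) + (1/3)·(11/2) = 83/12.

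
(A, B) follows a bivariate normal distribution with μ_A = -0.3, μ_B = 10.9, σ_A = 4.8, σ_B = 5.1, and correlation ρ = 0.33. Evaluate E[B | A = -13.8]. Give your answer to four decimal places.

The regression of B on A has slope ρ·σ_B/σ_A and passes through (μ_A, μ_B).
E[B | A=-13.8] = 10.9 + (0.33)·(5.1/4.8)·(-13.8 − (-0.3)) = 10.9 + (0.350625)·(-13.5) = 6.1666.

6.1666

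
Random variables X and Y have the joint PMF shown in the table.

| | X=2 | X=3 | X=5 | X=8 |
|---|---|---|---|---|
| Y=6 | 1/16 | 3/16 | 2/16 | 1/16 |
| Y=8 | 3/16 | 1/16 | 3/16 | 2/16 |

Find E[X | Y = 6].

29/7

P(Y = 6) = 7/16.
Σ X·P over the event = 2·(1/16) + 3·(3/16) + 5·(2/16) + 8·(1/16) = 29/16.
E[X | Y = 6] = (29/16) / (7/16) = 29/7.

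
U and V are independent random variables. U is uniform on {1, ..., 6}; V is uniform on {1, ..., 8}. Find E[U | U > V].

P(U > V) = 5/16.
Summing U·P(x,y) over outcomes with U > V gives 35/24.
E[U | U > V] = (35/24) / (5/16) = 14/3.

14/3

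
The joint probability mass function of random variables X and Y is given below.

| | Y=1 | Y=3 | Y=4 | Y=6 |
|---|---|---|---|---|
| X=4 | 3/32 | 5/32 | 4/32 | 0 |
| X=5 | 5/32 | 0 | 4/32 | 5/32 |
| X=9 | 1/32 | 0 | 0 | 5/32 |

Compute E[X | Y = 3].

4

P(Y = 3) = 5/32.
Σ X·P over the event = 4·(5/32) = 5/8.
E[X | Y = 3] = (5/8) / (5/32) = 4.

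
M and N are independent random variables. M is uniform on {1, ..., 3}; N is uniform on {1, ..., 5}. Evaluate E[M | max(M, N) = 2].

Outcomes with max(M, N) = 2: (1,2), (2,1), (2,2), each with probability 1/15.
E[M | max(M, N) = 2] = (1 + 2 + 2) / 3 = 5/3.

5/3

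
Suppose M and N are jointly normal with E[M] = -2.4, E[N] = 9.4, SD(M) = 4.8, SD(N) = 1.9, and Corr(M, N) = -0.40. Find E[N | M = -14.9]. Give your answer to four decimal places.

For a bivariate normal, E[N | M=x] = μ_N + ρ·(σ_N/σ_M)·(x − μ_M).
E[N | M=-14.9] = 9.4 + (-0.40)·(1.9/4.8)·(-14.9 − (-2.4)) = 9.4 + (-0.158333)·(-12.5) = 11.3792.

11.3792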